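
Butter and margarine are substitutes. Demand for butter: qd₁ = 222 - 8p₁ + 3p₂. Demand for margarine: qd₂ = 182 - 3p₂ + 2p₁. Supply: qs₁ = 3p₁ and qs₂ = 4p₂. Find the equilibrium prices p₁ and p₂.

p₁ = 2100/71, p₂ = 2446/71

Market 1: 222 - 8p₁ + 3p₂ = 3p₁ → 11p₁ - 3p₂ = 222.
Market 2: 7p₂ - 2p₁ = 182.
Eliminating p₂: 7×(1) + 3×(2) gives 71p₁ = 2100, so p₁ = 2100/71.
Back-substitute into (2): p₂ = (182 + 2×2100/71) / 7 = 2446/71.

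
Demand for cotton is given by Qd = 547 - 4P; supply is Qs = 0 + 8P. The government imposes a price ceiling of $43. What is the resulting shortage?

Shortage = 31

Equilibrium price would be P* = 547/12, so the ceiling at 43 binds.
At P = 43: Qd = 547 − 4(43) = 375, Qs = 0 + 8(43) = 344.
Shortage = 375 − 344 = 31.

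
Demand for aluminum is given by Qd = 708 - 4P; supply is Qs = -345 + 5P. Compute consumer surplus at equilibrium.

Consumer surplus = 7200

Equilibrium: 708 - 4P = -345 + 5P gives P* = 117, Q* = 240.
Demand choke price (Qd = 0): P = 177.
CS = ½(177 − 117)(240) = 7200.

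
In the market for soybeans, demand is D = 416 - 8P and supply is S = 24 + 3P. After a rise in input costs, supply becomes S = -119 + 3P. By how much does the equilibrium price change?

Original equilibrium: P* = 392/11, Q* = 1440/11.
New equilibrium: 416 - 8P = -119 + 3P, so 535 = 11P and P' = 535/11; Q' = 416 − 8(535/11) = 296/11.
Change in price: 535/11 − 392/11 = 13.

ΔP = 13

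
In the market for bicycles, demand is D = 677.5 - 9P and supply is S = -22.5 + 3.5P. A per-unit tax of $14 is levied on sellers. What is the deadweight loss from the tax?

Deadweight loss = 246.96

Pre-tax equilibrium: P* = 56, Q* = 173.5.
Tax on sellers shifts supply to S = -22.5 + 3.5(P − 14) = -71.5 + 3.5P.
677.5 - 9P = -71.5 + 3.5P gives buyer price Pb = 59.92; sellers receive Ps = 59.92 − 14 = 45.92.
New quantity: Q = 677.5 − 9(59.92) = 138.22.
DWL = ½ × 14 × (173.5 − 138.22) = 246.96.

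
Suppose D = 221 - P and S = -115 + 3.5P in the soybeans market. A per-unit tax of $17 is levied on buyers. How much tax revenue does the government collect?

Tax revenue = 20366/9

Pre-tax equilibrium: P* = 224/3, Q* = 439/3.
Tax on buyers shifts demand to D = 221 − 1(P + 17) = 204 - P.
204 - P = -115 + 3.5P gives seller price Ps = 638/9; buyers pay Pb = 638/9 + 17 = 791/9.
New quantity: Q = 221 − 1(791/9) = 1198/9.
Revenue = 17 × 1198/9 = 20366/9.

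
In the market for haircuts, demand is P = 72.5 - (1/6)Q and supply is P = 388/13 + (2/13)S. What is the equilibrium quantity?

Q* = 133.08

Set the two price expressions equal: 72.5 - (1/6)Q = 388/13 + (2/13)Q.
1109/26 = (25/78)Q, so Q* = 133.08.
P* = 72.5 − (1/6)(133.08) = 50.32.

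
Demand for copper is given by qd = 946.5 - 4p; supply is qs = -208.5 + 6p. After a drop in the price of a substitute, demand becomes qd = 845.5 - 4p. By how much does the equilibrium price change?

Original equilibrium: p* = 115.5, q* = 484.5.
New equilibrium: 845.5 - 4p = -208.5 + 6p, so 1054 = 10p and p' = 105.4; q' = 845.5 − 4(105.4) = 423.9.
Change in price: 105.4 − 115.5 = -10.1.

Δp = -10.1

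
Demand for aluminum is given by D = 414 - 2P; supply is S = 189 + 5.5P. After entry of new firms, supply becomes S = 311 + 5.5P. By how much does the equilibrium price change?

Original equilibrium: P* = 30, Q* = 354.
New equilibrium: 414 - 2P = 311 + 5.5P, so 103 = 7.5P and P' = 206/15; Q' = 414 − 2(206/15) = 5798/15.
Change in price: 206/15 − 30 = -244/15.

ΔP = -244/15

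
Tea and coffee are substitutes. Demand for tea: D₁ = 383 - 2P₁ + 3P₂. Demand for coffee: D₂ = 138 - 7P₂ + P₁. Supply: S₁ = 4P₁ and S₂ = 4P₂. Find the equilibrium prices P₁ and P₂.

P₁ = 661/9, P₂ = 173/9

Market 1: 383 - 2P₁ + 3P₂ = 4P₁ → 6P₁ - 3P₂ = 383.
Market 2: 11P₂ - P₁ = 138.
Eliminating P₂: 11×(1) + 3×(2) gives 63P₁ = 4627, so P₁ = 661/9.
Back-substitute into (2): P₂ = (138 + 1×661/9) / 11 = 173/9.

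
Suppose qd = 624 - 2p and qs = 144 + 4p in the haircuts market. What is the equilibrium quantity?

q* = 464

Set qd = qs: 624 - 2p = 144 + 4p.
480 = 6p, so p* = 80.
q* = 624 − 2(80) = 464.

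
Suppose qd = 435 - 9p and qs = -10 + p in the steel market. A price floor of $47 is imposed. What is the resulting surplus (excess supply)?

Equilibrium price would be p* = 44.5, so the floor at 47 binds.
At p = 47: qd = 12, qs = 37.
Surplus = 37 − 12 = 25.

Surplus = 25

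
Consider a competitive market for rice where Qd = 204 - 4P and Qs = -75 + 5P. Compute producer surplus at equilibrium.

Equilibrium: 204 - 4P = -75 + 5P gives P* = 31, Q* = 80.
Supply starts at P = 15 (where Qs = 0).
PS = ½(31 − 15)(80) = 640.

Producer surplus = 640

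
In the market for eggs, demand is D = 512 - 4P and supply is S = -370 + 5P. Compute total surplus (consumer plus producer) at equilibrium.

Total surplus = 3240

Equilibrium: 512 - 4P = -370 + 5P gives P* = 98, Q* = 120.
Demand choke price: P = 128; supply starts at P = 74.
CS = ½(128 − 98)(120) = 1800; PS = ½(98 − 74)(120) = 1440.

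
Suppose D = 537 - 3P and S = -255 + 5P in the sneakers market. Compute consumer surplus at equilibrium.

Equilibrium: 537 - 3P = -255 + 5P gives P* = 99, Q* = 240.
Demand choke price (D = 0): P = 179.
CS = ½(179 − 99)(240) = 9600.

Consumer surplus = 9600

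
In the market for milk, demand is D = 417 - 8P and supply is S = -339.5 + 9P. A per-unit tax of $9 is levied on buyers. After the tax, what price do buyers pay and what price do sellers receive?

Pre-tax equilibrium: P* = 44.5, Q* = 61.
Tax on buyers shifts demand to D = 417 − 8(P + 9) = 345 - 8P.
345 - 8P = -339.5 + 9P gives seller price Ps = 1369/34; buyers pay Pb = 1369/34 + 9 = 1675/34.
New quantity: Q = 417 − 8(1675/34) = 389/17.

Buyers pay 1675/34, sellers receive 1369/34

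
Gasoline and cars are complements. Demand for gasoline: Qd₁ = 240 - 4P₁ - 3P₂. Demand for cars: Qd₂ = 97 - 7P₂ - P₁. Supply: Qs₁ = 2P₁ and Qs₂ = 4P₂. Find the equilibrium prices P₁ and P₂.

Market 1: 240 - 4P₁ - 3P₂ = 2P₁ → 6P₁ + 3P₂ = 240.
Market 2: 11P₂ + P₁ = 97.
Eliminating P₂: 11×(1) − 3×(2) gives 63P₁ = 2349, so P₁ = 261/7.
Back-substitute into (2): P₂ = (97 − 1×261/7) / 11 = 38/7.

P₁ = 261/7, P₂ = 38/7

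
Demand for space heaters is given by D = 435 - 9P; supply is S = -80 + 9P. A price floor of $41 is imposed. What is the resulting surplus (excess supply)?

Equilibrium price would be P* = 515/18, so the floor at 41 binds.
At P = 41: D = 66, S = 289.
Surplus = 289 − 66 = 223.

Surplus = 223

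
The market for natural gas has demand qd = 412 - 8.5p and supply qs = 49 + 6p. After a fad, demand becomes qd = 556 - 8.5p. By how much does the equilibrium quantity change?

Original equilibrium: p* = 726/29, q* = 5777/29.
New equilibrium: 556 - 8.5p = 49 + 6p, so 507 = 14.5p and p' = 1014/29; q' = 556 − 8.5(1014/29) = 7505/29.
Change in quantity: 7505/29 − 5777/29 = 1728/29.

Δq = 1728/29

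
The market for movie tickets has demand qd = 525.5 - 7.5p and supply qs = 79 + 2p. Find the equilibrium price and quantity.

Set qd = qs: 525.5 - 7.5p = 79 + 2p.
446.5 = 9.5p, so p* = 47.
q* = 525.5 − 7.5(47) = 173.

p* = 47, q* = 173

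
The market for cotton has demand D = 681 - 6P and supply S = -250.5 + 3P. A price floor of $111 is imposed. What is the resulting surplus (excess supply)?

Surplus = 67.5

Equilibrium price would be P* = 103.5, so the floor at 111 binds.
At P = 111: D = 15, S = 82.5.
Surplus = 82.5 − 15 = 67.5.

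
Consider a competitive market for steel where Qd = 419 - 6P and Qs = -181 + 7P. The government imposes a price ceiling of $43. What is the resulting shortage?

Shortage = 41

Equilibrium price would be P* = 600/13, so the ceiling at 43 binds.
At P = 43: Qd = 419 − 6(43) = 161, Qs = -181 + 7(43) = 120.
Shortage = 161 − 120 = 41.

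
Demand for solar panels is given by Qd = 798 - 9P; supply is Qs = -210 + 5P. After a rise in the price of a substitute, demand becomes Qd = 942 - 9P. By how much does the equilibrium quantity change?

ΔQ = 360/7

Original equilibrium: P* = 72, Q* = 150.
New equilibrium: 942 - 9P = -210 + 5P, so 1152 = 14P and P' = 576/7; Q' = 942 − 9(576/7) = 1410/7.
Change in quantity: 1410/7 − 150 = 360/7.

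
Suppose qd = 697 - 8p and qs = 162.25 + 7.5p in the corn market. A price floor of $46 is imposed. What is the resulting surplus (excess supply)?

Equilibrium price would be p* = 34.5, so the floor at 46 binds.
At p = 46: qd = 329, qs = 507.25.
Surplus = 507.25 − 329 = 178.25.

Surplus = 178.25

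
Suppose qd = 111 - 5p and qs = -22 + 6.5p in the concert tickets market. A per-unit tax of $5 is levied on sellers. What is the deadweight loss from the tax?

Pre-tax equilibrium: p* = 266/23, q* = 1223/23.
Tax on sellers shifts supply to qs = -22 + 6.5(p − 5) = -54.5 + 6.5p.
111 - 5p = -54.5 + 6.5p gives buyer price pb = 331/23; sellers receive ps = 331/23 − 5 = 216/23.
New quantity: q = 111 − 5(331/23) = 898/23.
DWL = ½ × 5 × (1223/23 − 898/23) = 1625/46.

Deadweight loss = 1625/46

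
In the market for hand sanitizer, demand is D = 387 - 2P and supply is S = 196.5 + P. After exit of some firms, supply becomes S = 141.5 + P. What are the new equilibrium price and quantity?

Original equilibrium: P* = 63.5, Q* = 260.
New equilibrium: 387 - 2P = 141.5 + P, so 245.5 = 3P and P' = 491/6; Q' = 387 − 2(491/6) = 670/3.

P' = 491/6, Q' = 670/3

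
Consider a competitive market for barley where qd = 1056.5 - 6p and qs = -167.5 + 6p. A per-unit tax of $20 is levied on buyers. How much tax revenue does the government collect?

Tax revenue = 7690

Pre-tax equilibrium: p* = 102, q* = 444.5.
Tax on buyers shifts demand to qd = 1056.5 − 6(p + 20) = 936.5 - 6p.
936.5 - 6p = -167.5 + 6p gives seller price ps = 92; buyers pay pb = 92 + 20 = 112.
New quantity: q = 1056.5 − 6(112) = 384.5.
Revenue = 20 × 384.5 = 7690.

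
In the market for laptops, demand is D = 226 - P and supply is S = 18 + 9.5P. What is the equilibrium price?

P* = 416/21

Set D = S: 226 - P = 18 + 9.5P.
208 = 10.5P, so P* = 416/21.
Q* = 226 − 1(416/21) = 4330/21.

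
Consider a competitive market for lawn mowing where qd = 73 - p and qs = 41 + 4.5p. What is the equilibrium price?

p* = 64/11

Set qd = qs: 73 - p = 41 + 4.5p.
32 = 5.5p, so p* = 64/11.
q* = 73 − 1(64/11) = 739/11.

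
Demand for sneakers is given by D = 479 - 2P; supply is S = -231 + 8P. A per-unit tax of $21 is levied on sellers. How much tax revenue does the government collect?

Pre-tax equilibrium: P* = 71, Q* = 337.
Tax on sellers shifts supply to S = -231 + 8(P − 21) = -399 + 8P.
479 - 2P = -399 + 8P gives buyer price Pb = 87.8; sellers receive Ps = 87.8 − 21 = 66.8.
New quantity: Q = 479 − 2(87.8) = 303.4.
Revenue = 21 × 303.4 = 6371.4.

Tax revenue = 6371.4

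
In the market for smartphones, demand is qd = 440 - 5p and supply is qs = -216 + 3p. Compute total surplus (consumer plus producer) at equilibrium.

Total surplus = 240

Equilibrium: 440 - 5p = -216 + 3p gives p* = 82, q* = 30.
Demand choke price: p = 88; supply starts at p = 72.
CS = ½(88 − 82)(30) = 90; PS = ½(82 − 72)(30) = 150.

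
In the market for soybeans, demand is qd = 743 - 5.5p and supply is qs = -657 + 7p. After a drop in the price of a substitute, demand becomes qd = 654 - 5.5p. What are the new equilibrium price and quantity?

p' = 104.88, q' = 77.16

Original equilibrium: p* = 112, q* = 127.
New equilibrium: 654 - 5.5p = -657 + 7p, so 1311 = 12.5p and p' = 104.88; q' = 654 − 5.5(104.88) = 77.16.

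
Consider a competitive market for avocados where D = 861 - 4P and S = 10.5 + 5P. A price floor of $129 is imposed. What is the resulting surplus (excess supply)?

Equilibrium price would be P* = 94.5, so the floor at 129 binds.
At P = 129: D = 345, S = 655.5.
Surplus = 655.5 − 345 = 310.5.

Surplus = 310.5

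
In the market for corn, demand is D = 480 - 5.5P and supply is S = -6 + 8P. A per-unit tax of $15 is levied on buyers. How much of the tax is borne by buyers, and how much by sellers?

Buyers bear 80/9, sellers bear 55/9

Pre-tax equilibrium: P* = 36, Q* = 282.
Tax on buyers shifts demand to D = 480 − 5.5(P + 15) = 397.5 - 5.5P.
397.5 - 5.5P = -6 + 8P gives seller price Ps = 269/9; buyers pay Pb = 269/9 + 15 = 404/9.
New quantity: Q = 480 − 5.5(404/9) = 2098/9.
Buyer burden = 404/9 − 36 = 80/9; seller burden = 36 − 269/9 = 55/9.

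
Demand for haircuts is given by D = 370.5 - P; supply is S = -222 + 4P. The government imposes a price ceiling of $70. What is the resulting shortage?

Equilibrium price would be P* = 118.5, so the ceiling at 70 binds.
At P = 70: D = 370.5 − 1(70) = 300.5, S = -222 + 4(70) = 58.
Shortage = 300.5 − 58 = 242.5.

Shortage = 242.5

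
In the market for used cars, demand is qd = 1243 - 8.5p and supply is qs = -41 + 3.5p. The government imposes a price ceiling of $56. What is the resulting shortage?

Equilibrium price would be p* = 107, so the ceiling at 56 binds.
At p = 56: qd = 1243 − 8.5(56) = 767, qs = -41 + 3.5(56) = 155.
Shortage = 767 − 155 = 612.

Shortage = 612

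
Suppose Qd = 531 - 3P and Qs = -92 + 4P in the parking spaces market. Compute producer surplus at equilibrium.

Equilibrium: 531 - 3P = -92 + 4P gives P* = 89, Q* = 264.
Supply starts at P = 23 (where Qs = 0).
PS = ½(89 − 23)(264) = 8712.

Producer surplus = 8712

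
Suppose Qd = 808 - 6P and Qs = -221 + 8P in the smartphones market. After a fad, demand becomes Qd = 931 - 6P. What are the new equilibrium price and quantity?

P' = 576/7, Q' = 3061/7

Original equilibrium: P* = 73.5, Q* = 367.
New equilibrium: 931 - 6P = -221 + 8P, so 1152 = 14P and P' = 576/7; Q' = 931 − 6(576/7) = 3061/7.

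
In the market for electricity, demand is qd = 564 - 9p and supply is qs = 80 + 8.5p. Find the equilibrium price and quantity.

p* = 968/35, q* = 11028/35

Set qd = qs: 564 - 9p = 80 + 8.5p.
484 = 17.5p, so p* = 968/35.
q* = 564 − 9(968/35) = 11028/35.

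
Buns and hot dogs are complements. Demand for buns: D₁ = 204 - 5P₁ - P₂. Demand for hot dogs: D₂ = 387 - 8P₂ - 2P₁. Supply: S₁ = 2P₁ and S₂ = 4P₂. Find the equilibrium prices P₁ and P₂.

P₁ = 2061/82, P₂ = 2301/82

Market 1: 204 - 5P₁ - P₂ = 2P₁ → 7P₁ + P₂ = 204.
Market 2: 12P₂ + 2P₁ = 387.
Eliminating P₂: 12×(1) − 1×(2) gives 82P₁ = 2061, so P₁ = 2061/82.
Back-substitute into (2): P₂ = (387 − 2×2061/82) / 12 = 2301/82.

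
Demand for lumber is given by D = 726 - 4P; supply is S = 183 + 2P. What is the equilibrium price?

P* = 90.5

Set D = S: 726 - 4P = 183 + 2P.
543 = 6P, so P* = 90.5.
Q* = 726 − 4(90.5) = 364.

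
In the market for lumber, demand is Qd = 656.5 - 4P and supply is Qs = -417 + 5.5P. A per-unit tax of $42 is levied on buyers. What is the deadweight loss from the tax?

Pre-tax equilibrium: P* = 113, Q* = 204.5.
Tax on buyers shifts demand to Qd = 656.5 − 4(P + 42) = 488.5 - 4P.
488.5 - 4P = -417 + 5.5P gives seller price Ps = 1811/19; buyers pay Pb = 1811/19 + 42 = 2609/19.
New quantity: Q = 656.5 − 4(2609/19) = 4075/38.
DWL = ½ × 42 × (204.5 − 4075/38) = 38808/19.

Deadweight loss = 38808/19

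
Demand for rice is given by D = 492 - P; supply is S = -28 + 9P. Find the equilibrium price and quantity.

Set D = S: 492 - P = -28 + 9P.
520 = 10P, so P* = 52.
Q* = 492 − 1(52) = 440.

P* = 52, Q* = 440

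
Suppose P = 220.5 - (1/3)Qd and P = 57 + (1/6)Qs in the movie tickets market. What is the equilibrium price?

Set the two price expressions equal: 220.5 - (1/3)Q = 57 + (1/6)Q.
163.5 = 0.5Q, so Q* = 327.
P* = 220.5 − (1/3)(327) = 111.5.

P* = 111.5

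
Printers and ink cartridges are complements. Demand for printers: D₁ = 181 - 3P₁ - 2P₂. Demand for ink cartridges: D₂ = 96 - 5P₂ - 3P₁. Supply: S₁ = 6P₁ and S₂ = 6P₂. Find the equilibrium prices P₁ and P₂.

Market 1: 181 - 3P₁ - 2P₂ = 6P₁ → 9P₁ + 2P₂ = 181.
Market 2: 11P₂ + 3P₁ = 96.
Eliminating P₂: 11×(1) − 2×(2) gives 93P₁ = 1799, so P₁ = 1799/93.
Back-substitute into (2): P₂ = (96 − 3×1799/93) / 11 = 107/31.

P₁ = 1799/93, P₂ = 107/31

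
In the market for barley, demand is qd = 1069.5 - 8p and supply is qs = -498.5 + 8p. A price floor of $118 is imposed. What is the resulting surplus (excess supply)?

Equilibrium price would be p* = 98, so the floor at 118 binds.
At p = 118: qd = 125.5, qs = 445.5.
Surplus = 445.5 − 125.5 = 320.

Surplus = 320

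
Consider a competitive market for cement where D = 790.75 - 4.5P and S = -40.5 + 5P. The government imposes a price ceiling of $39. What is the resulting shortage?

Shortage = 460.75

Equilibrium price would be P* = 87.5, so the ceiling at 39 binds.
At P = 39: D = 790.75 − 4.5(39) = 615.25, S = -40.5 + 5(39) = 154.5.
Shortage = 615.25 − 154.5 = 460.75.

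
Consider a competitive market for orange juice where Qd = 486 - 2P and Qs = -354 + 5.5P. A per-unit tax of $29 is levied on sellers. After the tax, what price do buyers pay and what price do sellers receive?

Buyers pay 1999/15, sellers receive 1564/15

Pre-tax equilibrium: P* = 112, Q* = 262.
Tax on sellers shifts supply to Qs = -354 + 5.5(P − 29) = -513.5 + 5.5P.
486 - 2P = -513.5 + 5.5P gives buyer price Pb = 1999/15; sellers receive Ps = 1999/15 − 29 = 1564/15.
New quantity: Q = 486 − 2(1999/15) = 3292/15.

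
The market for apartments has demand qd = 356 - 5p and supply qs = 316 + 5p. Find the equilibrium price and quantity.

p* = 4, q* = 336

Set qd = qs: 356 - 5p = 316 + 5p.
40 = 10p, so p* = 4.
q* = 356 − 5(4) = 336.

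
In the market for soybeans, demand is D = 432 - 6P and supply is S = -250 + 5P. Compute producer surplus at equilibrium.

Equilibrium: 432 - 6P = -250 + 5P gives P* = 62, Q* = 60.
Supply starts at P = 50 (where S = 0).
PS = ½(62 − 50)(60) = 360.

Producer surplus = 360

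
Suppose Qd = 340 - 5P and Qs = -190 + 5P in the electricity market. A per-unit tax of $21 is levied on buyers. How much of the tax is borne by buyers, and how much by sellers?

Pre-tax equilibrium: P* = 53, Q* = 75.
Tax on buyers shifts demand to Qd = 340 − 5(P + 21) = 235 - 5P.
235 - 5P = -190 + 5P gives seller price Ps = 42.5; buyers pay Pb = 42.5 + 21 = 63.5.
New quantity: Q = 340 − 5(63.5) = 22.5.
Buyer burden = 63.5 − 53 = 10.5; seller burden = 53 − 42.5 = 10.5.

Buyers bear $10.5, sellers bear $10.5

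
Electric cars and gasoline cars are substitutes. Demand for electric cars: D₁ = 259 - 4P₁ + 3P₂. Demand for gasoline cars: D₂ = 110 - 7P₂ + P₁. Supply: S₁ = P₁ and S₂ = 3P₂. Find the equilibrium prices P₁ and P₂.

P₁ = 2920/47, P₂ = 809/47

Market 1: 259 - 4P₁ + 3P₂ = P₁ → 5P₁ - 3P₂ = 259.
Market 2: 10P₂ - P₁ = 110.
Eliminating P₂: 10×(1) + 3×(2) gives 47P₁ = 2920, so P₁ = 2920/47.
Back-substitute into (2): P₂ = (110 + 1×2920/47) / 10 = 809/47.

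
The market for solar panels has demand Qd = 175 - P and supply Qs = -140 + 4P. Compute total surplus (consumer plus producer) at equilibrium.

Total surplus = 7840

Equilibrium: 175 - P = -140 + 4P gives P* = 63, Q* = 112.
Demand choke price: P = 175; supply starts at P = 35.
CS = ½(175 − 63)(112) = 6272; PS = ½(63 − 35)(112) = 1568.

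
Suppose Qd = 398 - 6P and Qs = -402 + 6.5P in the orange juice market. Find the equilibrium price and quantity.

P* = 64, Q* = 14

Set Qd = Qs: 398 - 6P = -402 + 6.5P.
800 = 12.5P, so P* = 64.
Q* = 398 − 6(64) = 14.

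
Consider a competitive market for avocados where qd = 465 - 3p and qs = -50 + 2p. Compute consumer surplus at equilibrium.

Consumer surplus = 4056

Equilibrium: 465 - 3p = -50 + 2p gives p* = 103, q* = 156.
Demand choke price (qd = 0): p = 155.
CS = ½(155 − 103)(156) = 4056.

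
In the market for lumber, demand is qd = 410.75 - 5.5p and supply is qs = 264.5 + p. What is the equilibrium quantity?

q* = 287

Set qd = qs: 410.75 - 5.5p = 264.5 + p.
146.25 = 6.5p, so p* = 22.5.
q* = 410.75 − 5.5(22.5) = 287.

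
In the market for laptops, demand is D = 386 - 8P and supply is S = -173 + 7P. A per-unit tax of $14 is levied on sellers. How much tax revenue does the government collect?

Tax revenue = 498.4

Pre-tax equilibrium: P* = 559/15, Q* = 1318/15.
Tax on sellers shifts supply to S = -173 + 7(P − 14) = -271 + 7P.
386 - 8P = -271 + 7P gives buyer price Pb = 43.8; sellers receive Ps = 43.8 − 14 = 29.8.
New quantity: Q = 386 − 8(43.8) = 35.6.
Revenue = 14 × 35.6 = 498.4.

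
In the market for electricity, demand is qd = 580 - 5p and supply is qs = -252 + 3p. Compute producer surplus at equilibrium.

Equilibrium: 580 - 5p = -252 + 3p gives p* = 104, q* = 60.
Supply starts at p = 84 (where qs = 0).
PS = ½(104 − 84)(60) = 600.

Producer surplus = 600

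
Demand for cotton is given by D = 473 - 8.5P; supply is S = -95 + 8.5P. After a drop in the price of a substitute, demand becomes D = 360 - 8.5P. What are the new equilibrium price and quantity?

P' = 455/17, Q' = 132.5

Original equilibrium: P* = 568/17, Q* = 189.
New equilibrium: 360 - 8.5P = -95 + 8.5P, so 455 = 17P and P' = 455/17; Q' = 360 − 8.5(455/17) = 132.5.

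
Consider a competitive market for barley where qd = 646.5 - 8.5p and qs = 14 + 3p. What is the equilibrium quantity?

q* = 179

Set qd = qs: 646.5 - 8.5p = 14 + 3p.
632.5 = 11.5p, so p* = 55.
q* = 646.5 − 8.5(55) = 179.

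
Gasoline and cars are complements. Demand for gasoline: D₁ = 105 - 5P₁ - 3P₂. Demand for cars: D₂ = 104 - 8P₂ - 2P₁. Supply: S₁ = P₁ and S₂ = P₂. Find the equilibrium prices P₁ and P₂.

P₁ = 13.1875, P₂ = 8.625

Market 1: 105 - 5P₁ - 3P₂ = P₁ → 6P₁ + 3P₂ = 105.
Market 2: 9P₂ + 2P₁ = 104.
Eliminating P₂: 9×(1) − 3×(2) gives 48P₁ = 633, so P₁ = 13.1875.
Back-substitute into (2): P₂ = (104 − 2×13.1875) / 9 = 8.625.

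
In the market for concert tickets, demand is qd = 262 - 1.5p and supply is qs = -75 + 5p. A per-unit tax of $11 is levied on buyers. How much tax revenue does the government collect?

Pre-tax equilibrium: p* = 674/13, q* = 2395/13.
Tax on buyers shifts demand to qd = 262 − 1.5(p + 11) = 245.5 - 1.5p.
245.5 - 1.5p = -75 + 5p gives seller price ps = 641/13; buyers pay pb = 641/13 + 11 = 784/13.
New quantity: q = 262 − 1.5(784/13) = 2230/13.
Revenue = 11 × 2230/13 = 24530/13.

Tax revenue = 24530/13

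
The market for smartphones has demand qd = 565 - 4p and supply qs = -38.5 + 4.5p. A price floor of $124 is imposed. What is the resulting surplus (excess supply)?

Equilibrium price would be p* = 71, so the floor at 124 binds.
At p = 124: qd = 69, qs = 519.5.
Surplus = 519.5 − 69 = 450.5.

Surplus = 450.5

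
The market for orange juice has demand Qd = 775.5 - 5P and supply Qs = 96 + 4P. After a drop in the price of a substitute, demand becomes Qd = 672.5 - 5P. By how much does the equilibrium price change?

Original equilibrium: P* = 75.5, Q* = 398.
New equilibrium: 672.5 - 5P = 96 + 4P, so 576.5 = 9P and P' = 1153/18; Q' = 672.5 − 5(1153/18) = 3170/9.
Change in price: 1153/18 − 75.5 = -103/9.

ΔP = -103/9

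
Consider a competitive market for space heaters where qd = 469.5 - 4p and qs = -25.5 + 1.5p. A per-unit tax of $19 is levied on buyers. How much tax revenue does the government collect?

Tax revenue = 37107/22

Pre-tax equilibrium: p* = 90, q* = 109.5.
Tax on buyers shifts demand to qd = 469.5 − 4(p + 19) = 393.5 - 4p.
393.5 - 4p = -25.5 + 1.5p gives seller price ps = 838/11; buyers pay pb = 838/11 + 19 = 1047/11.
New quantity: q = 469.5 − 4(1047/11) = 1953/22.
Revenue = 19 × 1953/22 = 37107/22.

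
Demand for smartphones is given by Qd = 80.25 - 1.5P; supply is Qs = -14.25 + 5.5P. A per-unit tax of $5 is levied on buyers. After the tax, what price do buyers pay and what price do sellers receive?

Buyers pay 122/7, sellers receive 87/7

Pre-tax equilibrium: P* = 13.5, Q* = 60.
Tax on buyers shifts demand to Qd = 80.25 − 1.5(P + 5) = 72.75 - 1.5P.
72.75 - 1.5P = -14.25 + 5.5P gives seller price Ps = 87/7; buyers pay Pb = 87/7 + 5 = 122/7.
New quantity: Q = 80.25 − 1.5(122/7) = 1515/28.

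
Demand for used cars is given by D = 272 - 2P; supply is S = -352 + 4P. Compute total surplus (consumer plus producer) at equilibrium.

Equilibrium: 272 - 2P = -352 + 4P gives P* = 104, Q* = 64.
Demand choke price: P = 136; supply starts at P = 88.
CS = ½(136 − 104)(64) = 1024; PS = ½(104 − 88)(64) = 512.

Total surplus = 1536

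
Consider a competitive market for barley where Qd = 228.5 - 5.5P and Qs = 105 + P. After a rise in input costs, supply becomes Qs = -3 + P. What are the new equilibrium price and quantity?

P' = 463/13, Q' = 424/13

Original equilibrium: P* = 19, Q* = 124.
New equilibrium: 228.5 - 5.5P = -3 + P, so 231.5 = 6.5P and P' = 463/13; Q' = 228.5 − 5.5(463/13) = 424/13.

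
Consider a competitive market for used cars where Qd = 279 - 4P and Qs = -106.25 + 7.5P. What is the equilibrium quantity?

Q* = 145

Set Qd = Qs: 279 - 4P = -106.25 + 7.5P.
385.25 = 11.5P, so P* = 33.5.
Q* = 279 − 4(33.5) = 145.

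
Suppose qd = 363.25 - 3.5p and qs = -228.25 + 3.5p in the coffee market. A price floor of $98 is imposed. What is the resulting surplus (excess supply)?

Surplus = 94.5

Equilibrium price would be p* = 84.5, so the floor at 98 binds.
At p = 98: qd = 20.25, qs = 114.75.
Surplus = 114.75 − 20.25 = 94.5.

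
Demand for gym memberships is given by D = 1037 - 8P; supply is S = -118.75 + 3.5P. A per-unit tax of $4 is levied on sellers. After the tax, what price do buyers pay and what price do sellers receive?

Buyers pay 4679/46, sellers receive 4495/46

Pre-tax equilibrium: P* = 100.5, Q* = 233.
Tax on sellers shifts supply to S = -118.75 + 3.5(P − 4) = -132.75 + 3.5P.
1037 - 8P = -132.75 + 3.5P gives buyer price Pb = 4679/46; sellers receive Ps = 4679/46 − 4 = 4495/46.
New quantity: Q = 1037 − 8(4679/46) = 5135/23.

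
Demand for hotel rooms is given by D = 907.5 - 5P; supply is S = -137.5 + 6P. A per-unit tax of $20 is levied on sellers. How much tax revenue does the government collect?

Pre-tax equilibrium: P* = 95, Q* = 432.5.
Tax on sellers shifts supply to S = -137.5 + 6(P − 20) = -257.5 + 6P.
907.5 - 5P = -257.5 + 6P gives buyer price Pb = 1165/11; sellers receive Ps = 1165/11 − 20 = 945/11.
New quantity: Q = 907.5 − 5(1165/11) = 8315/22.
Revenue = 20 × 8315/22 = 83150/11.

Tax revenue = 83150/11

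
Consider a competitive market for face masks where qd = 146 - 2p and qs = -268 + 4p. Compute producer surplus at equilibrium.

Equilibrium: 146 - 2p = -268 + 4p gives p* = 69, q* = 8.
Supply starts at p = 67 (where qs = 0).
PS = ½(69 − 67)(8) = 8.

Producer surplus = 8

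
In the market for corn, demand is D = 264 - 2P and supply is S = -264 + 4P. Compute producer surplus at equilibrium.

Equilibrium: 264 - 2P = -264 + 4P gives P* = 88, Q* = 88.
Supply starts at P = 66 (where S = 0).
PS = ½(88 − 66)(88) = 968.

Producer surplus = 968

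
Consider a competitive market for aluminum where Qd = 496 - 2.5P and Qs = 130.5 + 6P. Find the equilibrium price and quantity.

P* = 43, Q* = 388.5

Set Qd = Qs: 496 - 2.5P = 130.5 + 6P.
365.5 = 8.5P, so P* = 43.
Q* = 496 − 2.5(43) = 388.5.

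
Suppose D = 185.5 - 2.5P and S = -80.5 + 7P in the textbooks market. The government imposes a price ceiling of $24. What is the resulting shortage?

Equilibrium price would be P* = 28, so the ceiling at 24 binds.
At P = 24: D = 185.5 − 2.5(24) = 125.5, S = -80.5 + 7(24) = 87.5.
Shortage = 125.5 − 87.5 = 38.

Shortage = 38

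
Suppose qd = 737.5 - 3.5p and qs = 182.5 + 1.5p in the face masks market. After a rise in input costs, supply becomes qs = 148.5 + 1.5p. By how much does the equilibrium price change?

Δp = 6.8

Original equilibrium: p* = 111, q* = 349.
New equilibrium: 737.5 - 3.5p = 148.5 + 1.5p, so 589 = 5p and p' = 117.8; q' = 737.5 − 3.5(117.8) = 325.2.
Change in price: 117.8 − 111 = 6.8.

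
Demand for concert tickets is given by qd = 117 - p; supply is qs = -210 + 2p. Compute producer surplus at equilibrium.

Producer surplus = 16

Equilibrium: 117 - p = -210 + 2p gives p* = 109, q* = 8.
Supply starts at p = 105 (where qs = 0).
PS = ½(109 − 105)(8) = 16.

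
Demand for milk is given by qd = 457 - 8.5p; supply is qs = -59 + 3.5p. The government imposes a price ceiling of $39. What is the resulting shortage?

Shortage = 48

Equilibrium price would be p* = 43, so the ceiling at 39 binds.
At p = 39: qd = 457 − 8.5(39) = 125.5, qs = -59 + 3.5(39) = 77.5.
Shortage = 125.5 − 77.5 = 48.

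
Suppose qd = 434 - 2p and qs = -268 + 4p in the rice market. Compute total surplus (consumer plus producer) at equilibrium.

Total surplus = 15000

Equilibrium: 434 - 2p = -268 + 4p gives p* = 117, q* = 200.
Demand choke price: p = 217; supply starts at p = 67.
CS = ½(217 − 117)(200) = 10000; PS = ½(117 − 67)(200) = 5000.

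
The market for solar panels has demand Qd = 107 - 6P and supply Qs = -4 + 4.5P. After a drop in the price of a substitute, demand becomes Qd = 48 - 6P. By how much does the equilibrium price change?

Original equilibrium: P* = 74/7, Q* = 305/7.
New equilibrium: 48 - 6P = -4 + 4.5P, so 52 = 10.5P and P' = 104/21; Q' = 48 − 6(104/21) = 128/7.
Change in price: 104/21 − 74/7 = -118/21.

ΔP = -118/21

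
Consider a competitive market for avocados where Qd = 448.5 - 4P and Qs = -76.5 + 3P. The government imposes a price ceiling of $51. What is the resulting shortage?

Shortage = 168

Equilibrium price would be P* = 75, so the ceiling at 51 binds.
At P = 51: Qd = 448.5 − 4(51) = 244.5, Qs = -76.5 + 3(51) = 76.5.
Shortage = 244.5 − 76.5 = 168.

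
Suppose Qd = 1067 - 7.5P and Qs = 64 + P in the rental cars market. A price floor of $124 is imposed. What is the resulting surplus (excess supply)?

Equilibrium price would be P* = 118, so the floor at 124 binds.
At P = 124: Qd = 137, Qs = 188.
Surplus = 188 − 137 = 51.

Surplus = 51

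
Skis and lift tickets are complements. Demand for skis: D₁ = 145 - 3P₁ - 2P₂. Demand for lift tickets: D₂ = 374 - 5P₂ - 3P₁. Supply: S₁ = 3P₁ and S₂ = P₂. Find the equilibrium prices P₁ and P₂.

Market 1: 145 - 3P₁ - 2P₂ = 3P₁ → 6P₁ + 2P₂ = 145.
Market 2: 6P₂ + 3P₁ = 374.
Eliminating P₂: 6×(1) − 2×(2) gives 30P₁ = 122, so P₁ = 61/15.
Back-substitute into (2): P₂ = (374 − 3×61/15) / 6 = 60.3.

P₁ = 61/15, P₂ = 60.3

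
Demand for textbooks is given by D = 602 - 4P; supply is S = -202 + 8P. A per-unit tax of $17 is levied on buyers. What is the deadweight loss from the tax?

Pre-tax equilibrium: P* = 67, Q* = 334.
Tax on buyers shifts demand to D = 602 − 4(P + 17) = 534 - 4P.
534 - 4P = -202 + 8P gives seller price Ps = 184/3; buyers pay Pb = 184/3 + 17 = 235/3.
New quantity: Q = 602 − 4(235/3) = 866/3.
DWL = ½ × 17 × (334 − 866/3) = 1156/3.

Deadweight loss = 1156/3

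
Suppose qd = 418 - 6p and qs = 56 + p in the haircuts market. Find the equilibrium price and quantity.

p* = 362/7, q* = 754/7

Set qd = qs: 418 - 6p = 56 + p.
362 = 7p, so p* = 362/7.
q* = 418 − 6(362/7) = 754/7.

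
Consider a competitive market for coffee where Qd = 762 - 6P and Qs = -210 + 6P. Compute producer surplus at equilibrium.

Equilibrium: 762 - 6P = -210 + 6P gives P* = 81, Q* = 276.
Supply starts at P = 35 (where Qs = 0).
PS = ½(81 − 35)(276) = 6348.

Producer surplus = 6348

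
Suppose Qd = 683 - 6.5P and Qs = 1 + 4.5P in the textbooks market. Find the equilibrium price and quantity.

P* = 62, Q* = 280

Set Qd = Qs: 683 - 6.5P = 1 + 4.5P.
682 = 11P, so P* = 62.
Q* = 683 − 6.5(62) = 280.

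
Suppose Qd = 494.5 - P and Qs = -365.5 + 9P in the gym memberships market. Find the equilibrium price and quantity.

Set Qd = Qs: 494.5 - P = -365.5 + 9P.
860 = 10P, so P* = 86.
Q* = 494.5 − 1(86) = 408.5.

P* = 86, Q* = 408.5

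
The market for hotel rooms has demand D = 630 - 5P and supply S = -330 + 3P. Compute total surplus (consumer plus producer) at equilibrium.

Total surplus = 240

Equilibrium: 630 - 5P = -330 + 3P gives P* = 120, Q* = 30.
Demand choke price: P = 126; supply starts at P = 110.
CS = ½(126 − 120)(30) = 90; PS = ½(120 − 110)(30) = 150.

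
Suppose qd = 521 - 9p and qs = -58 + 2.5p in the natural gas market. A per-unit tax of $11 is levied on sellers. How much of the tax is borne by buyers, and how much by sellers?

Buyers bear 55/23, sellers bear 198/23

Pre-tax equilibrium: p* = 1158/23, q* = 1561/23.
Tax on sellers shifts supply to qs = -58 + 2.5(p − 11) = -85.5 + 2.5p.
521 - 9p = -85.5 + 2.5p gives buyer price pb = 1213/23; sellers receive ps = 1213/23 − 11 = 960/23.
New quantity: q = 521 − 9(1213/23) = 1066/23.
Buyer burden = 1213/23 − 1158/23 = 55/23; seller burden = 1158/23 − 960/23 = 198/23.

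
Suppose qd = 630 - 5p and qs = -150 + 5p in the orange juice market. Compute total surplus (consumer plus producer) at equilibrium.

Equilibrium: 630 - 5p = -150 + 5p gives p* = 78, q* = 240.
Demand choke price: p = 126; supply starts at p = 30.
CS = ½(126 − 78)(240) = 5760; PS = ½(78 − 30)(240) = 5760.

Total surplus = 11520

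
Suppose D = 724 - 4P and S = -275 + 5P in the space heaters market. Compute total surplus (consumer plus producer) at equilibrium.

Total surplus = 17640

Equilibrium: 724 - 4P = -275 + 5P gives P* = 111, Q* = 280.
Demand choke price: P = 181; supply starts at P = 55.
CS = ½(181 − 111)(280) = 9800; PS = ½(111 − 55)(280) = 7840.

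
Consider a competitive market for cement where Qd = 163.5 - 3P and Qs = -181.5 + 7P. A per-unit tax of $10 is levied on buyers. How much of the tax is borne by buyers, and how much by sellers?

Buyers bear $7, sellers bear $3

Pre-tax equilibrium: P* = 34.5, Q* = 60.
Tax on buyers shifts demand to Qd = 163.5 − 3(P + 10) = 133.5 - 3P.
133.5 - 3P = -181.5 + 7P gives seller price Ps = 31.5; buyers pay Pb = 31.5 + 10 = 41.5.
New quantity: Q = 163.5 − 3(41.5) = 39.
Buyer burden = 41.5 − 34.5 = 7; seller burden = 34.5 − 31.5 = 3.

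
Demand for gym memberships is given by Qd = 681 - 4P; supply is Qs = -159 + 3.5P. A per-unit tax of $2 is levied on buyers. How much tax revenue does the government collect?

Tax revenue = 6878/15

Pre-tax equilibrium: P* = 112, Q* = 233.
Tax on buyers shifts demand to Qd = 681 − 4(P + 2) = 673 - 4P.
673 - 4P = -159 + 3.5P gives seller price Ps = 1664/15; buyers pay Pb = 1664/15 + 2 = 1694/15.
New quantity: Q = 681 − 4(1694/15) = 3439/15.
Revenue = 2 × 3439/15 = 6878/15.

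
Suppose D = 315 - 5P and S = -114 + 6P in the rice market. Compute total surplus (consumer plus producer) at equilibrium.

Total surplus = 2640

Equilibrium: 315 - 5P = -114 + 6P gives P* = 39, Q* = 120.
Demand choke price: P = 63; supply starts at P = 19.
CS = ½(63 − 39)(120) = 1440; PS = ½(39 − 19)(120) = 1200.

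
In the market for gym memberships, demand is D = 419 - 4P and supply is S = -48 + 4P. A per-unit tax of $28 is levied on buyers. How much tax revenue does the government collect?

Pre-tax equilibrium: P* = 58.375, Q* = 185.5.
Tax on buyers shifts demand to D = 419 − 4(P + 28) = 307 - 4P.
307 - 4P = -48 + 4P gives seller price Ps = 44.375; buyers pay Pb = 44.375 + 28 = 72.375.
New quantity: Q = 419 − 4(72.375) = 129.5.
Revenue = 28 × 129.5 = 3626.

Tax revenue = 3626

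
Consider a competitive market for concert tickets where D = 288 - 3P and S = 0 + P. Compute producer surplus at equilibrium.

Producer surplus = 2592

Equilibrium: 288 - 3P = 0 + P gives P* = 72, Q* = 72.
Supply starts at P = 0 (where S = 0).
PS = ½(72 − 0)(72) = 2592.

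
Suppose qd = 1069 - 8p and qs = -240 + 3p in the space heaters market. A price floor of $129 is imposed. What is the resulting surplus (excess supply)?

Equilibrium price would be p* = 119, so the floor at 129 binds.
At p = 129: qd = 37, qs = 147.
Surplus = 147 − 37 = 110.

Surplus = 110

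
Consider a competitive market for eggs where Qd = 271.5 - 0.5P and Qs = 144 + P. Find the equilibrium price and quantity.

Set Qd = Qs: 271.5 - 0.5P = 144 + P.
127.5 = 1.5P, so P* = 85.
Q* = 271.5 − 0.5(85) = 229.

P* = 85, Q* = 229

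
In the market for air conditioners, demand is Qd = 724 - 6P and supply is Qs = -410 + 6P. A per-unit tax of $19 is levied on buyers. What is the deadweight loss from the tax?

Deadweight loss = 541.5

Pre-tax equilibrium: P* = 94.5, Q* = 157.
Tax on buyers shifts demand to Qd = 724 − 6(P + 19) = 610 - 6P.
610 - 6P = -410 + 6P gives seller price Ps = 85; buyers pay Pb = 85 + 19 = 104.
New quantity: Q = 724 − 6(104) = 100.
DWL = ½ × 19 × (157 − 100) = 541.5.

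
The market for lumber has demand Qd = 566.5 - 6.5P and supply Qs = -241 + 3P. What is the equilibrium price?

P* = 85

Set Qd = Qs: 566.5 - 6.5P = -241 + 3P.
807.5 = 9.5P, so P* = 85.
Q* = 566.5 − 6.5(85) = 14.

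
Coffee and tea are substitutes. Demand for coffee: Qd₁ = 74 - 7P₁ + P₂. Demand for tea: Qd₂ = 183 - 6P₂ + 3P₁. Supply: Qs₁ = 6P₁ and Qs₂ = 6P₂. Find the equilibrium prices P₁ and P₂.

P₁ = 7, P₂ = 17

Market 1: 74 - 7P₁ + P₂ = 6P₁ → 13P₁ - P₂ = 74.
Market 2: 12P₂ - 3P₁ = 183.
Eliminating P₂: 12×(1) + 1×(2) gives 153P₁ = 1071, so P₁ = 7.
Back-substitute into (2): P₂ = (183 + 3×7) / 12 = 17.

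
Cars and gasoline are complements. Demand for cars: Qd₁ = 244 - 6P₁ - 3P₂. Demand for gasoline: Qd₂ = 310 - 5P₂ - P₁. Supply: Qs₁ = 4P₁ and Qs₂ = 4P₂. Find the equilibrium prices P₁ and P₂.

P₁ = 422/29, P₂ = 952/29

Market 1: 244 - 6P₁ - 3P₂ = 4P₁ → 10P₁ + 3P₂ = 244.
Market 2: 9P₂ + P₁ = 310.
Eliminating P₂: 9×(1) − 3×(2) gives 87P₁ = 1266, so P₁ = 422/29.
Back-substitute into (2): P₂ = (310 − 1×422/29) / 9 = 952/29.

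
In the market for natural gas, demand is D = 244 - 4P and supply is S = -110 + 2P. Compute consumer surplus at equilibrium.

Equilibrium: 244 - 4P = -110 + 2P gives P* = 59, Q* = 8.
Demand choke price (D = 0): P = 61.
CS = ½(61 − 59)(8) = 8.

Consumer surplus = 8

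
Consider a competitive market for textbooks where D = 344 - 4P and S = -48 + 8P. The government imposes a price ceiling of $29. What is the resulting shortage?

Equilibrium price would be P* = 98/3, so the ceiling at 29 binds.
At P = 29: D = 344 − 4(29) = 228, S = -48 + 8(29) = 184.
Shortage = 228 − 184 = 44.

Shortage = 44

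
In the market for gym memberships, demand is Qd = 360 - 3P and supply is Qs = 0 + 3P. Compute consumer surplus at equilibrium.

Consumer surplus = 5400

Equilibrium: 360 - 3P = 0 + 3P gives P* = 60, Q* = 180.
Demand choke price (Qd = 0): P = 120.
CS = ½(120 − 60)(180) = 5400.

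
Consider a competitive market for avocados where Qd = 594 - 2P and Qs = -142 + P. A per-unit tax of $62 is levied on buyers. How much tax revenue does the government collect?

Tax revenue = 3844

Pre-tax equilibrium: P* = 736/3, Q* = 310/3.
Tax on buyers shifts demand to Qd = 594 − 2(P + 62) = 470 - 2P.
470 - 2P = -142 + P gives seller price Ps = 204; buyers pay Pb = 204 + 62 = 266.
New quantity: Q = 594 − 2(266) = 62.
Revenue = 62 × 62 = 3844.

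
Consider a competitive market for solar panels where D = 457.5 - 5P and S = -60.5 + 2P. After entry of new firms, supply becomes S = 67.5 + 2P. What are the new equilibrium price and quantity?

Original equilibrium: P* = 74, Q* = 87.5.
New equilibrium: 457.5 - 5P = 67.5 + 2P, so 390 = 7P and P' = 390/7; Q' = 457.5 − 5(390/7) = 2505/14.

P' = 390/7, Q' = 2505/14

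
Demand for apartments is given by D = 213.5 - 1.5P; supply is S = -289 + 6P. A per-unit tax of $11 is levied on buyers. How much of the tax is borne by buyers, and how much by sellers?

Pre-tax equilibrium: P* = 67, Q* = 113.
Tax on buyers shifts demand to D = 213.5 − 1.5(P + 11) = 197 - 1.5P.
197 - 1.5P = -289 + 6P gives seller price Ps = 64.8; buyers pay Pb = 64.8 + 11 = 75.8.
New quantity: Q = 213.5 − 1.5(75.8) = 99.8.
Buyer burden = 75.8 − 67 = 8.8; seller burden = 67 − 64.8 = 2.2.

Buyers bear $8.8, sellers bear $2.2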